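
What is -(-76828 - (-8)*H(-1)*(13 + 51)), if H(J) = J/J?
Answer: 76316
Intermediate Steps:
H(J) = 1
-(-76828 - (-8)*H(-1)*(13 + 51)) = -(-76828 - (-8)*1*(13 + 51)) = -(-76828 - (-8)*1*64) = -(-76828 - (-8)*64) = -(-76828 - 1*(-512)) = -(-76828 + 512) = -1*(-76316) = 76316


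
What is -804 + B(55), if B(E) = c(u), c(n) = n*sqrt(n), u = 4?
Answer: -796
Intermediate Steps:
c(n) = n**(3/2)
B(E) = 8 (B(E) = 4**(3/2) = 8)
-804 + B(55) = -804 + 8 = -796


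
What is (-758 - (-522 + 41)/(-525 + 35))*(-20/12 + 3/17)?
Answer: 4710746/4165 ≈ 1131.0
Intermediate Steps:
(-758 - (-522 + 41)/(-525 + 35))*(-20/12 + 3/17) = (-758 - (-481)/(-490))*(-20*1/12 + 3*(1/17)) = (-758 - (-481)*(-1)/490)*(-5/3 + 3/17) = (-758 - 1*481/490)*(-76/51) = (-758 - 481/490)*(-76/51) = -371901/490*(-76/51) = 4710746/4165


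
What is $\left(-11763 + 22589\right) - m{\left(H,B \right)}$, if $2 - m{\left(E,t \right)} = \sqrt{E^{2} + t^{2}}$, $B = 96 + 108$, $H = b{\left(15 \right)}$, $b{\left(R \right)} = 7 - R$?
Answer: $10824 + 4 \sqrt{2605} \approx 11028.0$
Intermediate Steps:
$H = -8$ ($H = 7 - 15 = -8$)
$B = 204$
$m{\left(E,t \right)} = 2 - \sqrt{E^{2} + t^{2}}$
$\left(-11763 + 22589\right) - m{\left(H,B \right)} = \left(-11763 + 22589\right) - \left(2 - \sqrt{\left(-8\right)^{2} + 204^{2}}\right) = 10826 - \left(2 - \sqrt{64 + 41616}\right) = 10826 - \left(2 - \sqrt{41680}\right) = 10826 - \left(2 - 4 \sqrt{2605}\right) = 10824 + 4 \sqrt{2605}$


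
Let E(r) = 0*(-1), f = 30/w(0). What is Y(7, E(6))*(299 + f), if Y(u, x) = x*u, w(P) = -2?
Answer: 0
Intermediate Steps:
f = -15 (f = 30/(-2) = 30*(-½) = -15)
E(r) = 0
Y(u, x) = u*x
Y(7, E(6))*(299 + f) = (7*0)*(299 - 15) = 0*284 = 0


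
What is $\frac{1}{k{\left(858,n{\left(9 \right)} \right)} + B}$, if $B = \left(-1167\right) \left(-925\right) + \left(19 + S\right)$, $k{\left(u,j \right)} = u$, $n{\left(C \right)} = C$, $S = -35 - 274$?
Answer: $\frac{1}{1080043} \approx 9.2589 \cdot 10^{-7}$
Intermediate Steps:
$S = -309$
$B = 1079185$ ($B = \left(-1167\right) \left(-925\right) + \left(19 - 309\right) = 1079475 - 290 = 1079185$)
$\frac{1}{k{\left(858,n{\left(9 \right)} \right)} + B} = \frac{1}{858 + 1079185} = \frac{1}{1080043}$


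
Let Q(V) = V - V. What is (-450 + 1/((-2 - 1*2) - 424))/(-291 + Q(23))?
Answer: 192601/124548 ≈ 1.5464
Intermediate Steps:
Q(V) = 0
(-450 + 1/((-2 - 1*2) - 424))/(-291 + Q(23)) = (-450 + 1/((-2 - 1*2) - 424))/(-291 + 0) = (-450 + 1/((-2 - 2) - 424))/(-291) = (-450 + 1/(-4 - 424))*(-1/291) = (-450 + 1/(-428))*(-1/291) = (-450 - 1/428)*(-1/291) = -192601/428*(-1/291) = 192601/124548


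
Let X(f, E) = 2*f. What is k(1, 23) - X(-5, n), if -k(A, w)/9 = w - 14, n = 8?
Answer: -71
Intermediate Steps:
k(A, w) = 126 - 9*w (k(A, w) = -9*(w - 14) = -9*(-14 + w) = 126 - 9*w)
k(1, 23) - X(-5, n) = (126 - 9*23) - 2*(-5) = (126 - 207) - 1*(-10) = -81 + 10 = -71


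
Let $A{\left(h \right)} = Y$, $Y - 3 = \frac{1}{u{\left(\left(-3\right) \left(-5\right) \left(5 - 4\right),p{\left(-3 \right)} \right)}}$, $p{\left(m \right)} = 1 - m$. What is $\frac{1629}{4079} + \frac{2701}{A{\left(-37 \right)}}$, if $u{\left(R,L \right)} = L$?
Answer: $\frac{44090693}{53027} \approx 831.48$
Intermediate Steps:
$Y = \frac{13}{4}$ ($Y = 3 + \frac{1}{1 - -3} = 3 + \frac{1}{1 + 3} = 3 + \frac{1}{4} = \frac{13}{4} \approx 3.25$)
$A{\left(h \right)} = \frac{13}{4}$
$\frac{1629}{4079} + \frac{2701}{A{\left(-37 \right)}} = \frac{1629}{4079} + \frac{2701}{\frac{13}{4}} = 1629 \cdot \frac{1}{4079} + 2701 \cdot \frac{4}{13} = \frac{1629}{4079} + \frac{10804}{13} = \frac{44090693}{53027}$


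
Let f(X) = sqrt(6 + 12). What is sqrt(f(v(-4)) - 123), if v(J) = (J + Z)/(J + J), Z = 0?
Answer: sqrt(-123 + 3*sqrt(2)) ≈ 10.898*I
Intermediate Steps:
v(J) = 1/2 (v(J) = (J + 0)/(J + J) = J/((2*J)) = J*(1/(2*J)) = 1/2)
f(X) = 3*sqrt(2) (f(X) = sqrt(18) = 3*sqrt(2))
sqrt(f(v(-4)) - 123) = sqrt(3*sqrt(2) - 123) = sqrt(-123 + 3*sqrt(2))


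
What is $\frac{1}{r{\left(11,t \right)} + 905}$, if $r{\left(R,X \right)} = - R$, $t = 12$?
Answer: $\frac{1}{894} \approx 0.0011186$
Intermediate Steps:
$\frac{1}{r{\left(11,t \right)} + 905} = \frac{1}{\left(-1\right) 11 + 905} = \frac{1}{-11 + 905} = \frac{1}{894}$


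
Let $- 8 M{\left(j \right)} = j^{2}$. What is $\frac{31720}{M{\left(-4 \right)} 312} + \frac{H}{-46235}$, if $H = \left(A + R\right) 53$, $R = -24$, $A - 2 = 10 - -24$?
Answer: $- \frac{14105491}{277410} \approx -50.847$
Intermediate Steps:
$M{\left(j \right)} = - \frac{j^{2}}{8}$
$A = 36$ ($A = 2 + \left(10 - -24\right) = 2 + \left(10 + 24\right) = 2 + 34 = 36$)
$H = 636$ ($H = \left(36 - 24\right) 53 = 12 \cdot 53 = 636$)
$\frac{31720}{M{\left(-4 \right)} 312} + \frac{H}{-46235} = \frac{31720}{- \frac{\left(-4\right)^{2}}{8} \cdot 312} + \frac{636}{-46235} = \frac{31720}{\left(- \frac{1}{8}\right) 16 \cdot 312} + 636 \left(- \frac{1}{46235}\right) = \frac{31720}{\left(-2\right) 312} - \frac{636}{46235} = \frac{31720}{-624} - \frac{636}{46235} = 31720 \left(- \frac{1}{624}\right) - \frac{636}{46235} = - \frac{305}{6} - \frac{636}{46235} = - \frac{14105491}{277410}$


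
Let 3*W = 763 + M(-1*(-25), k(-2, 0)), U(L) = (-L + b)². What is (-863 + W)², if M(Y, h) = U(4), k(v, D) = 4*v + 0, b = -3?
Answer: 3157729/9 ≈ 3.5086e+5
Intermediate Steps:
U(L) = (-3 - L)² (U(L) = (-L - 3)² = (-3 - L)²)
k(v, D) = 4*v
M(Y, h) = 49 (M(Y, h) = (3 + 4)² = 7² = 49)
W = 812/3 (W = (763 + 49)/3 = (⅓)*812 = 812/3 ≈ 270.67)
(-863 + W)² = (-863 + 812/3)² = (-1777/3)² = 3157729/9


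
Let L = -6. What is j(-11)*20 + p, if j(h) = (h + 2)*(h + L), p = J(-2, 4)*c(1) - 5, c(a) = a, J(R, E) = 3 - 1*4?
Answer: 3054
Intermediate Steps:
J(R, E) = -1 (J(R, E) = 3 - 4 = -1)
p = -6 (p = -1*1 - 5 = -1 - 5 = -6)
j(h) = (-6 + h)*(2 + h) (j(h) = (h + 2)*(h - 6) = (2 + h)*(-6 + h) = (-6 + h)*(2 + h))
j(-11)*20 + p = (-12 + (-11)² - 4*(-11))*20 - 6 = (-12 + 121 + 44)*20 - 6 = 153*20 - 6 = 3060 - 6 = 3054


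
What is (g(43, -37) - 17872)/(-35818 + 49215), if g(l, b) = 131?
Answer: -17741/13397 ≈ -1.3243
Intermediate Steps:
(g(43, -37) - 17872)/(-35818 + 49215) = (131 - 17872)/(-35818 + 49215) = -17741/13397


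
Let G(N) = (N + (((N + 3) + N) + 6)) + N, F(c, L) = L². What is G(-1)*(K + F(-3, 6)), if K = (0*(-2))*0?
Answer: 180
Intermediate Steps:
K = 0 (K = 0*0 = 0)
G(N) = 9 + 4*N (G(N) = (N + (((3 + N) + N) + 6)) + N = (N + ((3 + 2*N) + 6)) + N = (N + (9 + 2*N)) + N = (9 + 3*N) + N = 9 + 4*N)
G(-1)*(K + F(-3, 6)) = (9 + 4*(-1))*(0 + 6²) = (9 - 4)*(0 + 36) = 5*36 = 180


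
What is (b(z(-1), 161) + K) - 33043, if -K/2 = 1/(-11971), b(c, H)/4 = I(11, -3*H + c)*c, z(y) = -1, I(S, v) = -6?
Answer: -395270447/11971 ≈ -33019.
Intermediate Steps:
b(c, H) = -24*c (b(c, H) = 4*(-6*c) = -24*c)
K = 2/11971 (K = -2/(-11971) = -2*(-1/11971) = 2/11971 ≈ 0.00016707)
(b(z(-1), 161) + K) - 33043 = (-24*(-1) + 2/11971) - 33043 = (24 + 2/11971) - 33043 = 287306/11971 - 33043 = -395270447/11971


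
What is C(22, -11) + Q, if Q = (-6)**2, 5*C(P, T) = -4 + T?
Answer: 33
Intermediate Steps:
C(P, T) = -4/5 + T/5 (C(P, T) = (-4 + T)/5 = -4/5 + T/5)
Q = 36
C(22, -11) + Q = (-4/5 + (1/5)*(-11)) + 36 = (-4/5 - 11/5) + 36 = -3 + 36 = 33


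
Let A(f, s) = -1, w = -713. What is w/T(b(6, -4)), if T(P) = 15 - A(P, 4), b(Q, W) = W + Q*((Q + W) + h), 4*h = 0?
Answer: -713/16 ≈ -44.563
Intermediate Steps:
h = 0 (h = (1/4)*0 = 0)
b(Q, W) = W + Q*(Q + W) (b(Q, W) = W + Q*((Q + W) + 0) = W + Q*(Q + W))
T(P) = 16 (T(P) = 15 - 1*(-1) = 15 + 1 = 16)
w/T(b(6, -4)) = -713/16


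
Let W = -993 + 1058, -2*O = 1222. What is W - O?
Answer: 676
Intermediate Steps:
O = -611 (O = -½*1222 = -611)
W = 65
W - O = 65 - 1*(-611) = 65 + 611 = 676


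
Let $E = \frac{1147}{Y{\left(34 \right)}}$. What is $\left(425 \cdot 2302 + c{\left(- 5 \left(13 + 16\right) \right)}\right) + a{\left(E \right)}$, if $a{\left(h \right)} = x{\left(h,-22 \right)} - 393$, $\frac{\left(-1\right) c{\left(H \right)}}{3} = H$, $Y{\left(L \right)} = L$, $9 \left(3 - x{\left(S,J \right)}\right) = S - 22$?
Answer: $\frac{99796157}{102} \approx 9.7839 \cdot 10^{5}$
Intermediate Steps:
$x{\left(S,J \right)} = \frac{49}{9} - \frac{S}{9}$ ($x{\left(S,J \right)} = 3 - \frac{S - 22}{9} = 3 - \frac{-22 + S}{9} = 3 - \left(- \frac{22}{9} + \frac{S}{9}\right) = \frac{49}{9} - \frac{S}{9}$)
$c{\left(H \right)} = - 3 H$
$E = \frac{1147}{34} \approx 33.735$
$a{\left(h \right)} = - \frac{3488}{9} - \frac{h}{9}$ ($a{\left(h \right)} = \left(\frac{49}{9} - \frac{h}{9}\right) - 393 = - \frac{3488}{9} - \frac{h}{9}$)
$\left(425 \cdot 2302 + c{\left(- 5 \left(13 + 16\right) \right)}\right) + a{\left(E \right)} = \left(425 \cdot 2302 - 3 \left(- 5 \left(13 + 16\right)\right)\right) - \frac{39913}{102} = \left(978350 - 3 \left(\left(-5\right) 29\right)\right) - \frac{39913}{102} = \left(978350 - -435\right) - \frac{39913}{102} = \left(978350 + 435\right) - \frac{39913}{102} = 978785 - \frac{39913}{102} = \frac{99796157}{102}$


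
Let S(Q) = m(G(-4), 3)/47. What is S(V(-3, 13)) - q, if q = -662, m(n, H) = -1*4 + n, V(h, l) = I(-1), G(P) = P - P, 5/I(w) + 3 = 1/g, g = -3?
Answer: 31110/47 ≈ 661.92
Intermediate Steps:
I(w) = -3/2 (I(w) = 5/(-3 + 1/(-3)) = 5/(-3 - ⅓) = 5/(-10/3) = 5*(-3/10) = -3/2)
G(P) = 0
V(h, l) = -3/2
m(n, H) = -4 + n
S(Q) = -4/47 (S(Q) = (-4 + 0)/47 = -4*1/47 = -4/47)
S(V(-3, 13)) - q = -4/47 - 1*(-662) = -4/47 + 662 = 31110/47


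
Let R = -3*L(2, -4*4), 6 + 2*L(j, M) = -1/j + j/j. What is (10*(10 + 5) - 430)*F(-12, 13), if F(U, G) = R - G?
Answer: 1330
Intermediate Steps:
L(j, M) = -5/2 - 1/(2*j) (L(j, M) = -3 + (-1/j + j/j)/2 = -3 + (-1/j + 1)/2 = -3 + (1 - 1/j)/2 = -3 + (½ - 1/(2*j)) = -5/2 - 1/(2*j))
R = 33/4 (R = -3*(-1 - 5*2)/(2*2) = -3*(-1 - 10)/(2*2) = -3*(-11)/(2*2) = -3*(-11/4) = 33/4 ≈ 8.2500)
F(U, G) = 33/4 - G
(10*(10 + 5) - 430)*F(-12, 13) = (10*(10 + 5) - 430)*(33/4 - 1*13) = (10*15 - 430)*(33/4 - 13) = (150 - 430)*(-19/4) = -280*(-19/4) = 1330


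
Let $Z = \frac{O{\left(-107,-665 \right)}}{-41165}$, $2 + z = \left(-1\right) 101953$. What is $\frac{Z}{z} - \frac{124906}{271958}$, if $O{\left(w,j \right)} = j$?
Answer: $- \frac{7488969454786}{16305737533455} \approx -0.45928$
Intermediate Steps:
$z = -101955$ ($z = -2 - 101953 = -101955$)
$Z = \frac{133}{8233}$ ($Z = - \frac{665}{-41165} = \left(-665\right) \left(- \frac{1}{41165}\right) = \frac{133}{8233} \approx 0.016154$)
$\frac{Z}{z} - \frac{124906}{271958} = \frac{133}{8233 \left(-101955\right)} - \frac{124906}{271958} = \frac{133}{8233} \left(- \frac{1}{101955}\right) - \frac{62453}{135979} = - \frac{19}{119913645} - \frac{62453}{135979} = - \frac{7488969454786}{16305737533455}$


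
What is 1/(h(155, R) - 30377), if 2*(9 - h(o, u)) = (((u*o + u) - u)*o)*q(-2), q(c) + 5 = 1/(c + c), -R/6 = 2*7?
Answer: -2/10655761 ≈ -1.8769e-7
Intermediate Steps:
R = -84 (R = -12*7 = -6*14 = -84)
q(c) = -5 + 1/(2*c) (q(c) = -5 + 1/(c + c) = -5 + 1/(2*c))
h(o, u) = 9 + 21*u*o**2/8 (h(o, u) = 9 - ((u*o + u) - u)*o*(-5 + (1/2)/(-2))/2 = 9 - ((o*u + u) - u)*o*(-5 + (1/2)*(-1/2))/2 = 9 - ((u + o*u) - u)*o*(-5 - 1/4)/2 = 9 - (o*u)*o*(-21)/(2*4) = 9 - u*o**2*(-21)/(2*4) = 9 - (-21)*u*o**2/8 = 9 + 21*u*o**2/8)
1/(h(155, R) - 30377) = 1/((9 + (21/8)*(-84)*155**2) - 30377) = 1/((9 + (21/8)*(-84)*24025) - 30377) = 1/((9 - 10595025/2) - 30377) = 1/(-10595007/2 - 30377) = 1/(-10655761/2) = -2/10655761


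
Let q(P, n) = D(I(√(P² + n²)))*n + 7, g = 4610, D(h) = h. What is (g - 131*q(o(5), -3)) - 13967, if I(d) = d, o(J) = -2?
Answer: -10274 + 393*√13 ≈ -8857.0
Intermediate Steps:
q(P, n) = 7 + n*√(P² + n²) (q(P, n) = √(P² + n²)*n + 7 = n*√(P² + n²) + 7 = 7 + n*√(P² + n²))
(g - 131*q(o(5), -3)) - 13967 = (4610 - 131*(7 - 3*√((-2)² + (-3)²))) - 13967 = (4610 - 131*(7 - 3*√(4 + 9))) - 13967 = (4610 - 131*(7 - 3*√13)) - 13967 = (4610 + (-917 + 393*√13)) - 13967 = (3693 + 393*√13) - 13967 = -10274 + 393*√13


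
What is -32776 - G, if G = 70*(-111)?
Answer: -25006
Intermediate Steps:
G = -7770
-32776 - G = -32776 - 1*(-7770) = -32776 + 7770 = -25006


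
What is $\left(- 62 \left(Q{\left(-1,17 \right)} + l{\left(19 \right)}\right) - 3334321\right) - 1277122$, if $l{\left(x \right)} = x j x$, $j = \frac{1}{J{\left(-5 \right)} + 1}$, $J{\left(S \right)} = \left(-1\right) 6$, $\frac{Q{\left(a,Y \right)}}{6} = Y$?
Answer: $- \frac{23066453}{5} \approx -4.6133 \cdot 10^{6}$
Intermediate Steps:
$Q{\left(a,Y \right)} = 6 Y$
$J{\left(S \right)} = -6$
$j = - \frac{1}{5}$ ($j = \frac{1}{-6 + 1} = \frac{1}{-5} = - \frac{1}{5} \approx -0.2$)
$l{\left(x \right)} = - \frac{x^{2}}{5}$ ($l{\left(x \right)} = x \left(- \frac{1}{5}\right) x = - \frac{x}{5} x = - \frac{x^{2}}{5}$)
$\left(- 62 \left(Q{\left(-1,17 \right)} + l{\left(19 \right)}\right) - 3334321\right) - 1277122 = \left(- 62 \left(6 \cdot 17 - \frac{19^{2}}{5}\right) - 3334321\right) - 1277122 = \left(- 62 \left(102 - \frac{361}{5}\right) - 3334321\right) - 1277122 = \left(\left(-62\right) \frac{149}{5} - 3334321\right) - 1277122 = \left(- \frac{9238}{5} - 3334321\right) - 1277122 = - \frac{16680843}{5} - 1277122 = - \frac{23066453}{5}$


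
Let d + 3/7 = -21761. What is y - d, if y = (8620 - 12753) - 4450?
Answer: 92249/7 ≈ 13178.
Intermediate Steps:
d = -152330/7 (d = -3/7 - 21761 = -152330/7 ≈ -21761.)
y = -8583 (y = -4133 - 4450 = -8583)
y - d = -8583 - 1*(-152330/7) = -8583 + 152330/7 = 92249/7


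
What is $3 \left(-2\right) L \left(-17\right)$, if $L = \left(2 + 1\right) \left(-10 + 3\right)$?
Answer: $-2142$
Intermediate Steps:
$L = -21$ ($L = 3 \left(-7\right) = -21$)
$3 \left(-2\right) L \left(-17\right) = 3 \left(-2\right) \left(-21\right) \left(-17\right) = \left(-6\right) \left(-21\right) \left(-17\right) = 126 \left(-17\right) = -2142$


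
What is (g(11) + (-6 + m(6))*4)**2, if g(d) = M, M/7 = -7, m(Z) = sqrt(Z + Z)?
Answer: 5521 - 1168*sqrt(3) ≈ 3498.0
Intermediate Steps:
m(Z) = sqrt(2)*sqrt(Z) (m(Z) = sqrt(2*Z) = sqrt(2)*sqrt(Z))
M = -49 (M = 7*(-7) = -49)
g(d) = -49
(g(11) + (-6 + m(6))*4)**2 = (-49 + (-6 + sqrt(2)*sqrt(6))*4)**2 = (-49 + (-6 + 2*sqrt(3))*4)**2 = (-49 + (-24 + 8*sqrt(3)))**2 = (-73 + 8*sqrt(3))**2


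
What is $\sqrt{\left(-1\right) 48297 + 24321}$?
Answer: $18 i \sqrt{74} \approx 154.84 i$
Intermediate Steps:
$\sqrt{\left(-1\right) 48297 + 24321} = \sqrt{-48297 + 24321} = \sqrt{-23976} = 18 i \sqrt{74}$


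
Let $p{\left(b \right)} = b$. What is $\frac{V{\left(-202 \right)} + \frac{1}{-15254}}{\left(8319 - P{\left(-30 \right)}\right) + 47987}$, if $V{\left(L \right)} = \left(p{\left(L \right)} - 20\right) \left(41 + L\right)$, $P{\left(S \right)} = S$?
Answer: $\frac{545208467}{859349344} \approx 0.63444$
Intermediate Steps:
$V{\left(L \right)} = \left(-20 + L\right) \left(41 + L\right)$ ($V{\left(L \right)} = \left(L - 20\right) \left(41 + L\right) = \left(-20 + L\right) \left(41 + L\right)$)
$\frac{V{\left(-202 \right)} + \frac{1}{-15254}}{\left(8319 - P{\left(-30 \right)}\right) + 47987} = \frac{\left(-820 + \left(-202\right)^{2} + 21 \left(-202\right)\right) + \frac{1}{-15254}}{\left(8319 - -30\right) + 47987} = \frac{\left(-820 + 40804 - 4242\right) - \frac{1}{15254}}{\left(8319 + 30\right) + 47987} = \frac{35742 - \frac{1}{15254}}{8349 + 47987} = \frac{545208467}{15254 \cdot 56336} = \frac{545208467}{15254} \cdot \frac{1}{56336} = \frac{545208467}{859349344}$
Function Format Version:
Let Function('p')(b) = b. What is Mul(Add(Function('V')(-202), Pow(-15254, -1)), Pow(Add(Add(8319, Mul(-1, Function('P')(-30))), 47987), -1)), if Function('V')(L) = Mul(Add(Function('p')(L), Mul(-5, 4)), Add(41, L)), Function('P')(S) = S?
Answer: Rational(545208467, 859349344) ≈ 0.63444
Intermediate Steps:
Function('V')(L) = Mul(Add(-20, L), Add(41, L)) (Function('V')(L) = Mul(Add(L, Mul(-5, 4)), Add(41, L)) = Mul(Add(L, -20), Add(41, L)) = Mul(Add(-20, L), Add(41, L)))
Mul(Add(Function('V')(-202), Pow(-15254, -1)), Pow(Add(Add(8319, Mul(-1, Function('P')(-30))), 47987), -1)) = Mul(Add(Add(-820, Pow(-202, 2), Mul(21, -202)), Pow(-15254, -1)), Pow(Add(Add(8319, Mul(-1, -30)), 47987), -1)) = Mul(Add(Add(-820, 40804, -4242), Rational(-1, 15254)), Pow(Add(Add(8319, 30), 47987), -1)) = Mul(Add(35742, Rational(-1, 15254)), Pow(Add(8349, 47987), -1)) = Mul(Rational(545208467, 15254), Pow(56336, -1)) = Mul(Rational(545208467, 15254), Rational(1, 56336)) = Rational(545208467, 859349344)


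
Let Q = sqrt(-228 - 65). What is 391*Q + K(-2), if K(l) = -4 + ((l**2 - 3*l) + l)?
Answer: 4 + 391*I*sqrt(293) ≈ 4.0 + 6692.8*I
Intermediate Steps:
Q = I*sqrt(293) (Q = sqrt(-293) = I*sqrt(293) ≈ 17.117*I)
K(l) = -4 + l**2 - 2*l (K(l) = -4 + (l**2 - 2*l) = -4 + l**2 - 2*l)
391*Q + K(-2) = 391*(I*sqrt(293)) + (-4 + (-2)**2 - 2*(-2)) = 391*I*sqrt(293) + (-4 + 4 + 4) = 391*I*sqrt(293) + 4 = 4 + 391*I*sqrt(293)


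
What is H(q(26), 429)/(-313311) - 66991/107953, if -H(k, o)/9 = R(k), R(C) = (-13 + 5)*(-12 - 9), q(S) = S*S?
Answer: -6941930755/11274287461 ≈ -0.61573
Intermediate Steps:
q(S) = S**2
R(C) = 168 (R(C) = -8*(-21) = 168)
H(k, o) = -1512 (H(k, o) = -9*168 = -1512)
H(q(26), 429)/(-313311) - 66991/107953 = -1512/(-313311) - 66991/107953 = -1512*(-1/313311) - 66991*1/107953 = 504/104437 - 66991/107953 = -6941930755/11274287461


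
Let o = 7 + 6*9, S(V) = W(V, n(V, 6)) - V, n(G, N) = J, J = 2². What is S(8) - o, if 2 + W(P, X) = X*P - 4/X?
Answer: -40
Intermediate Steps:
J = 4
n(G, N) = 4
W(P, X) = -2 - 4/X + P*X (W(P, X) = -2 + (X*P - 4/X) = -2 + (P*X - 4/X) = -2 + (-4/X + P*X) = -2 - 4/X + P*X)
S(V) = -3 + 3*V (S(V) = (-2 - 4/4 + V*4) - V = (-2 - 4*¼ + 4*V) - V = (-2 - 1 + 4*V) - V = (-3 + 4*V) - V = -3 + 3*V)
o = 61 (o = 7 + 54 = 61)
S(8) - o = (-3 + 3*8) - 1*61 = (-3 + 24) - 61 = 21 - 61 = -40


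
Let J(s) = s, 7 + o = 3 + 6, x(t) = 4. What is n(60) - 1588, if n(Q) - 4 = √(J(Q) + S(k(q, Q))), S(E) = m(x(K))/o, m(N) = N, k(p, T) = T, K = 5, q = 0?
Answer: -1584 + √62 ≈ -1576.1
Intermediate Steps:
o = 2 (o = -7 + (3 + 6) = -7 + 9 = 2)
S(E) = 2 (S(E) = 4/2 = 4*(½) = 2)
n(Q) = 4 + √(2 + Q) (n(Q) = 4 + √(Q + 2) = 4 + √(2 + Q))
n(60) - 1588 = (4 + √(2 + 60)) - 1588 = (4 + √62) - 1588 = -1584 + √62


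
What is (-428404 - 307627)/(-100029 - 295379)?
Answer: 736031/395408 ≈ 1.8614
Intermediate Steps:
(-428404 - 307627)/(-100029 - 295379) = -736031/(-395408) = -736031*(-1/395408) = 736031/395408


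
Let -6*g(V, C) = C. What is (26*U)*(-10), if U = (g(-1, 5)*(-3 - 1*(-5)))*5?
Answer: 6500/3 ≈ 2166.7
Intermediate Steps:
g(V, C) = -C/6
U = -25/3 (U = ((-⅙*5)*(-3 - 1*(-5)))*5 = -5*(-3 + 5)/6*5 = -⅚*2*5 = -5/3*5 = -25/3 ≈ -8.3333)
(26*U)*(-10) = (26*(-25/3))*(-10) = -650/3*(-10) = 6500/3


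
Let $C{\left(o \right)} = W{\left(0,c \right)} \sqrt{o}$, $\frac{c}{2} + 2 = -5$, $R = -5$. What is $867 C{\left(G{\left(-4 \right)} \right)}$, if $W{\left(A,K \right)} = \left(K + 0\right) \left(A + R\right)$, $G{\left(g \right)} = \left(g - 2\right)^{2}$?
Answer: $364140$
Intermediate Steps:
$c = -14$ ($c = -4 + 2 \left(-5\right) = -4 - 10 = -14$)
$G{\left(g \right)} = \left(-2 + g\right)^{2}$
$W{\left(A,K \right)} = K \left(-5 + A\right)$ ($W{\left(A,K \right)} = \left(K + 0\right) \left(A - 5\right) = K \left(-5 + A\right)$)
$C{\left(o \right)} = 70 \sqrt{o}$ ($C{\left(o \right)} = - 14 \left(-5 + 0\right) \sqrt{o} = \left(-14\right) \left(-5\right) \sqrt{o} = 70 \sqrt{o}$)
$867 C{\left(G{\left(-4 \right)} \right)} = 867 \cdot 70 \sqrt{\left(-2 - 4\right)^{2}} = 867 \cdot 70 \sqrt{\left(-6\right)^{2}} = 867 \cdot 70 \sqrt{36} = 867 \cdot 70 \cdot 6 = 867 \cdot 420 = 364140$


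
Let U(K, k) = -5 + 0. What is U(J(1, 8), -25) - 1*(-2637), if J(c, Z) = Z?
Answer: 2632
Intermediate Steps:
U(K, k) = -5
U(J(1, 8), -25) - 1*(-2637) = -5 - 1*(-2637) = -5 + 2637 = 2632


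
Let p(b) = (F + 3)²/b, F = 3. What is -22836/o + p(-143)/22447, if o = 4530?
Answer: -12216986506/2423490355 ≈ -5.0411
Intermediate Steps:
p(b) = 36/b (p(b) = (3 + 3)²/b = 6²/b = 36/b)
-22836/o + p(-143)/22447 = -22836/4530 + (36/(-143))/22447 = -22836*1/4530 + (36*(-1/143))*(1/22447) = -3806/755 - 36/143*1/22447 = -3806/755 - 36/3209921 = -12216986506/2423490355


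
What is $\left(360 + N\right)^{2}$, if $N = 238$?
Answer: $357604$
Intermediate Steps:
$\left(360 + N\right)^{2} = \left(360 + 238\right)^{2} = 598^{2} = 357604$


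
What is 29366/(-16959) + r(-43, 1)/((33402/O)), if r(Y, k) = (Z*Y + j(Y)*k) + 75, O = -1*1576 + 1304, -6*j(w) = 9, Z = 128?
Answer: 4011531322/94410753 ≈ 42.490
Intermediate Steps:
j(w) = -3/2 (j(w) = -1/6*9 = -3/2)
O = -272 (O = -1576 + 1304 = -272)
r(Y, k) = 75 + 128*Y - 3*k/2 (r(Y, k) = (128*Y - 3*k/2) + 75 = 75 + 128*Y - 3*k/2)
29366/(-16959) + r(-43, 1)/((33402/O)) = 29366/(-16959) + (75 + 128*(-43) - 3/2*1)/((33402/(-272))) = 29366*(-1/16959) + (75 - 5504 - 3/2)/((33402*(-1/272))) = -29366/16959 - 10861/(2*(-16701/136)) = -29366/16959 - 10861/2*(-136/16701) = -29366/16959 + 738548/16701 = 4011531322/94410753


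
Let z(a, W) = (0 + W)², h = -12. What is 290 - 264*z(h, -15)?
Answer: -59110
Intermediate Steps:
z(a, W) = W²
290 - 264*z(h, -15) = 290 - 264*(-15)² = 290 - 264*225 = 290 - 59400 = -59110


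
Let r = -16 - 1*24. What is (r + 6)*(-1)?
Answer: 34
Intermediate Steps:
r = -40 (r = -16 - 24 = -40)
(r + 6)*(-1) = (-40 + 6)*(-1) = -34*(-1) = 34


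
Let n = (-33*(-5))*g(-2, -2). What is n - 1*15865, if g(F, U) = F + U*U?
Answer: -15535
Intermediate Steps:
g(F, U) = F + U²
n = 330 (n = (-33*(-5))*(-2 + (-2)²) = 165*(-2 + 4) = 165*2 = 330)
n - 1*15865 = 330 - 1*15865 = 330 - 15865 = -15535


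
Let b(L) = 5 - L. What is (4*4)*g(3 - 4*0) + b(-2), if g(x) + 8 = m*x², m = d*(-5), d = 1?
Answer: -841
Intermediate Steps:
m = -5 (m = 1*(-5) = -5)
g(x) = -8 - 5*x²
(4*4)*g(3 - 4*0) + b(-2) = (4*4)*(-8 - 5*(3 - 4*0)²) + (5 - 1*(-2)) = 16*(-8 - 5*(3 + 0)²) + (5 + 2) = 16*(-8 - 5*3²) + 7 = 16*(-8 - 5*9) + 7 = 16*(-8 - 45) + 7 = 16*(-53) + 7 = -848 + 7 = -841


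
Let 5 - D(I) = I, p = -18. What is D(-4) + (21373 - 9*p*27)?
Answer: 25756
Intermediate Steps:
D(I) = 5 - I
D(-4) + (21373 - 9*p*27) = (5 - 1*(-4)) + (21373 - 9*(-18)*27) = (5 + 4) + (21373 + 162*27) = 9 + (21373 + 4374) = 9 + 25747 = 25756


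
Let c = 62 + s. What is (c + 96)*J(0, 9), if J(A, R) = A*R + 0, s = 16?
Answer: 0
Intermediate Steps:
J(A, R) = A*R
c = 78 (c = 62 + 16 = 78)
(c + 96)*J(0, 9) = (78 + 96)*(0*9) = 174*0 = 0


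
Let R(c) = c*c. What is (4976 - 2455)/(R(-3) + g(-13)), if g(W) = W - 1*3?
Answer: -2521/7 ≈ -360.14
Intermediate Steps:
g(W) = -3 + W (g(W) = W - 3 = -3 + W)
R(c) = c**2
(4976 - 2455)/(R(-3) + g(-13)) = (4976 - 2455)/((-3)**2 + (-3 - 13)) = 2521/(9 - 16) = 2521/(-7) = 2521*(-1/7) = -2521/7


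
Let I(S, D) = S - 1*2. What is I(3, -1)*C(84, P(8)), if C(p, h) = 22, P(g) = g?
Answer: 22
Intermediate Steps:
I(S, D) = -2 + S (I(S, D) = S - 2 = -2 + S)
I(3, -1)*C(84, P(8)) = (-2 + 3)*22 = 1*22 = 22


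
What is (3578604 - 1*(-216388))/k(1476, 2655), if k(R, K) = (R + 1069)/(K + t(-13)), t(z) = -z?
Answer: 10125038656/2545 ≈ 3.9784e+6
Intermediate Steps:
k(R, K) = (1069 + R)/(13 + K) (k(R, K) = (R + 1069)/(K - 1*(-13)) = (1069 + R)/(K + 13) = (1069 + R)/(13 + K))
(3578604 - 1*(-216388))/k(1476, 2655) = (3578604 - 1*(-216388))/(((1069 + 1476)/(13 + 2655))) = (3578604 + 216388)/((2545/2668)) = 3794992/(((1/2668)*2545)) = 3794992/(2545/2668) = 3794992*(2668/2545) = 10125038656/2545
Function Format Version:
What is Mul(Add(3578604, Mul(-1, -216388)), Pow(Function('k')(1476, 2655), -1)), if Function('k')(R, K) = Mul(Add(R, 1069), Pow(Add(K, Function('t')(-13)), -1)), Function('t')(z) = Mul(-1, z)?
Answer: Rational(10125038656, 2545) ≈ 3.9784e+6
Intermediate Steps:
Function('k')(R, K) = Mul(Pow(Add(13, K), -1), Add(1069, R)) (Function('k')(R, K) = Mul(Add(R, 1069), Pow(Add(K, Mul(-1, -13)), -1)) = Mul(Add(1069, R), Pow(Add(K, 13), -1)) = Mul(Add(1069, R), Pow(Add(13, K), -1)) = Mul(Pow(Add(13, K), -1), Add(1069, R)))
Mul(Add(3578604, Mul(-1, -216388)), Pow(Function('k')(1476, 2655), -1)) = Mul(Add(3578604, Mul(-1, -216388)), Pow(Mul(Pow(Add(13, 2655), -1), Add(1069, 1476)), -1)) = Mul(Add(3578604, 216388), Pow(Mul(Pow(2668, -1), 2545), -1)) = Mul(3794992, Pow(Mul(Rational(1, 2668), 2545), -1)) = Mul(3794992, Pow(Rational(2545, 2668), -1)) = Mul(3794992, Rational(2668, 2545)) = Rational(10125038656, 2545)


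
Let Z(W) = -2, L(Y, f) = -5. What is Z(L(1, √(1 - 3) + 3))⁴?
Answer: 16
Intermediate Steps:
Z(L(1, √(1 - 3) + 3))⁴ = (-2)⁴ = 16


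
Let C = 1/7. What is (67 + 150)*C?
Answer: 31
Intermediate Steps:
C = ⅐ ≈ 0.14286
(67 + 150)*C = (67 + 150)*(⅐) = 217*(⅐) = 31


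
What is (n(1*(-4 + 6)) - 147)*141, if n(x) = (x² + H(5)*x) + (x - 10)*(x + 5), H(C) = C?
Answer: -26649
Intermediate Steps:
n(x) = x² + 5*x + (-10 + x)*(5 + x) (n(x) = (x² + 5*x) + (x - 10)*(x + 5) = (x² + 5*x) + (-10 + x)*(5 + x) = x² + 5*x + (-10 + x)*(5 + x))
(n(1*(-4 + 6)) - 147)*141 = ((-50 + 2*(1*(-4 + 6))²) - 147)*141 = ((-50 + 2*(1*2)²) - 147)*141 = ((-50 + 2*2²) - 147)*141 = ((-50 + 2*4) - 147)*141 = ((-50 + 8) - 147)*141 = (-42 - 147)*141 = -189*141 = -26649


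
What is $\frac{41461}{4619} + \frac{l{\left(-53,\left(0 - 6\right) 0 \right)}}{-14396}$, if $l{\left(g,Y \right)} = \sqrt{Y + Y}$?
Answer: $\frac{41461}{4619} \approx 8.9762$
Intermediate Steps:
$l{\left(g,Y \right)} = \sqrt{2} \sqrt{Y}$ ($l{\left(g,Y \right)} = \sqrt{2 Y} = \sqrt{2} \sqrt{Y}$)
$\frac{41461}{4619} + \frac{l{\left(-53,\left(0 - 6\right) 0 \right)}}{-14396} = \frac{41461}{4619} + \frac{\sqrt{2} \sqrt{\left(0 - 6\right) 0}}{-14396} = 41461 \cdot \frac{1}{4619} + \sqrt{2} \sqrt{\left(-6\right) 0} \left(- \frac{1}{14396}\right) = \frac{41461}{4619} + \sqrt{2} \sqrt{0} \left(- \frac{1}{14396}\right) = \frac{41461}{4619} + \sqrt{2} \cdot 0 \left(- \frac{1}{14396}\right) = \frac{41461}{4619} + 0 \left(- \frac{1}{14396}\right) = \frac{41461}{4619} + 0 = \frac{41461}{4619}$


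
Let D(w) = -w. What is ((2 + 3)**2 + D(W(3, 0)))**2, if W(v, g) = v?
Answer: 484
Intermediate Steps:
((2 + 3)**2 + D(W(3, 0)))**2 = ((2 + 3)**2 - 1*3)**2 = (5**2 - 3)**2 = (25 - 3)**2 = 22**2 = 484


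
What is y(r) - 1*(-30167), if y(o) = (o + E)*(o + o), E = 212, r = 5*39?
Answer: 188897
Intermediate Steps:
r = 195
y(o) = 2*o*(212 + o) (y(o) = (o + 212)*(o + o) = (212 + o)*(2*o) = 2*o*(212 + o))
y(r) - 1*(-30167) = 2*195*(212 + 195) - 1*(-30167) = 2*195*407 + 30167 = 158730 + 30167 = 188897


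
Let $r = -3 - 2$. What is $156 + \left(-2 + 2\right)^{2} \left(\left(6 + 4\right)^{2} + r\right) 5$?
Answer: $156$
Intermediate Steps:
$r = -5$ ($r = -3 - 2 = -5$)
$156 + \left(-2 + 2\right)^{2} \left(\left(6 + 4\right)^{2} + r\right) 5 = 156 + \left(-2 + 2\right)^{2} \left(\left(6 + 4\right)^{2} - 5\right) 5 = 156 + 0^{2} \left(10^{2} - 5\right) 5 = 156 + 0 \left(100 - 5\right) 5 = 156 + 0 \cdot 95 \cdot 5 = 156 + 0 \cdot 475 = 156 + 0 = 156$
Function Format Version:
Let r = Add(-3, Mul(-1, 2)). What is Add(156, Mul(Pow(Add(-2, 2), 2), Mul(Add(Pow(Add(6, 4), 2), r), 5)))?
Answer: 156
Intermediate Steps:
r = -5 (r = Add(-3, -2) = -5)
Add(156, Mul(Pow(Add(-2, 2), 2), Mul(Add(Pow(Add(6, 4), 2), r), 5))) = Add(156, Mul(Pow(Add(-2, 2), 2), Mul(Add(Pow(Add(6, 4), 2), -5), 5))) = Add(156, Mul(Pow(0, 2), Mul(Add(Pow(10, 2), -5), 5))) = Add(156, Mul(0, Mul(Add(100, -5), 5))) = Add(156, Mul(0, Mul(95, 5))) = Add(156, Mul(0, 475)) = Add(156, 0) = 156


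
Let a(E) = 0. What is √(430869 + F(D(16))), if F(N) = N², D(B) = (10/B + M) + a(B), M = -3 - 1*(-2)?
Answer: 25*√44121/8 ≈ 656.41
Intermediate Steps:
M = -1 (M = -3 + 2 = -1)
D(B) = -1 + 10/B (D(B) = (10/B - 1) + 0 = (-1 + 10/B) + 0 = -1 + 10/B)
√(430869 + F(D(16))) = √(430869 + ((10 - 1*16)/16)²) = √(430869 + ((10 - 16)/16)²) = √(430869 + ((1/16)*(-6))²) = √(430869 + (-3/8)²) = √(430869 + 9/64) = √(27575625/64) = 25*√44121/8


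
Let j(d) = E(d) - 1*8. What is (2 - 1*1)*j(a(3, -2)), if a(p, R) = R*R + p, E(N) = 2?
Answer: -6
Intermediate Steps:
a(p, R) = p + R**2 (a(p, R) = R**2 + p = p + R**2)
j(d) = -6 (j(d) = 2 - 1*8 = 2 - 8 = -6)
(2 - 1*1)*j(a(3, -2)) = (2 - 1*1)*(-6) = (2 - 1)*(-6) = 1*(-6) = -6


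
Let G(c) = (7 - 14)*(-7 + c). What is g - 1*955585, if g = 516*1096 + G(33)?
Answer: -390231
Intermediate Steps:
G(c) = 49 - 7*c (G(c) = -7*(-7 + c) = 49 - 7*c)
g = 565354 (g = 516*1096 + (49 - 7*33) = 565536 + (49 - 231) = 565536 - 182 = 565354)
g - 1*955585 = 565354 - 1*955585 = 565354 - 955585 = -390231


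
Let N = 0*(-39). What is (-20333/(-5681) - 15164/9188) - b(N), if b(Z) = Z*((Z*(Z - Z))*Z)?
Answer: 25168230/13049257 ≈ 1.9287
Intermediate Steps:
N = 0
b(Z) = 0 (b(Z) = Z*((Z*0)*Z) = Z*(0*Z) = Z*0 = 0)
(-20333/(-5681) - 15164/9188) - b(N) = (-20333/(-5681) - 15164/9188) - 1*0 = (-20333*(-1/5681) - 15164*1/9188) + 0 = (20333/5681 - 3791/2297) + 0 = 25168230/13049257 + 0 = 25168230/13049257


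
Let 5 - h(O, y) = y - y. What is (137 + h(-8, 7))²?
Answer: 20164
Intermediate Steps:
h(O, y) = 5 (h(O, y) = 5 - (y - y) = 5 - 1*0 = 5 + 0 = 5)
(137 + h(-8, 7))² = (137 + 5)² = 142² = 20164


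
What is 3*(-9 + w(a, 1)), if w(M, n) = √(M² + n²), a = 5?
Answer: -27 + 3*√26 ≈ -11.703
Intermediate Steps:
3*(-9 + w(a, 1)) = 3*(-9 + √(5² + 1²)) = 3*(-9 + √(25 + 1)) = 3*(-9 + √26) = -27 + 3*√26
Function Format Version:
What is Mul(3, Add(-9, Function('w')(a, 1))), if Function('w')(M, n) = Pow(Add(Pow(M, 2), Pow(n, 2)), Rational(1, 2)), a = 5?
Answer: Add(-27, Mul(3, Pow(26, Rational(1, 2)))) ≈ -11.703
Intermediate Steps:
Mul(3, Add(-9, Function('w')(a, 1))) = Mul(3, Add(-9, Pow(Add(Pow(5, 2), Pow(1, 2)), Rational(1, 2)))) = Mul(3, Add(-9, Pow(Add(25, 1), Rational(1, 2)))) = Mul(3, Add(-9, Pow(26, Rational(1, 2)))) = Add(-27, Mul(3, Pow(26, Rational(1, 2))))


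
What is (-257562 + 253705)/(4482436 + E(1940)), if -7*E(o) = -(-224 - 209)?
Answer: -1421/1651401 ≈ -0.00086048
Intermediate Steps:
E(o) = -433/7 (E(o) = -(-1)*(-224 - 209)/7 = -(-1)*(-433)/7 = -⅐*433 = -433/7)
(-257562 + 253705)/(4482436 + E(1940)) = (-257562 + 253705)/(4482436 - 433/7) = -3857/31376619/7 = -3857*7/31376619 = -1421/1651401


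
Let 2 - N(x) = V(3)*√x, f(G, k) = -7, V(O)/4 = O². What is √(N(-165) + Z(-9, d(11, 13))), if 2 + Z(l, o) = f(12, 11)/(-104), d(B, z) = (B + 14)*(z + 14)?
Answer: √(182 - 97344*I*√165)/52 ≈ 15.207 - 15.205*I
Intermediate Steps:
V(O) = 4*O²
d(B, z) = (14 + B)*(14 + z)
Z(l, o) = -201/104 (Z(l, o) = -2 - 7/(-104) = -2 - 7*(-1/104) = -2 + 7/104 = -201/104)
N(x) = 2 - 36*√x (N(x) = 2 - 4*3²*√x = 2 - 4*9*√x = 2 - 36*√x)
√(N(-165) + Z(-9, d(11, 13))) = √((2 - 36*I*√165) - 201/104) = √(7/104 - 36*I*√165)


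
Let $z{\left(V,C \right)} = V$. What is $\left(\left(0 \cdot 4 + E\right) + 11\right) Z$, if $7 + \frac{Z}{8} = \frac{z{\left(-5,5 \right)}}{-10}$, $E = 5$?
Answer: $-832$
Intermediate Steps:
$Z = -52$ ($Z = -56 + 8 \left(- \frac{5}{-10}\right) = -56 + 8 \left(\left(-5\right) \left(- \frac{1}{10}\right)\right) = -56 + 8 \cdot \frac{1}{2} = -56 + 4 = -52$)
$\left(\left(0 \cdot 4 + E\right) + 11\right) Z = \left(\left(0 \cdot 4 + 5\right) + 11\right) \left(-52\right) = \left(\left(0 + 5\right) + 11\right) \left(-52\right) = \left(5 + 11\right) \left(-52\right) = 16 \left(-52\right) = -832$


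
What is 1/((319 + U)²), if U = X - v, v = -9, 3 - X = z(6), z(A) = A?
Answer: 1/105625 ≈ 9.4675e-6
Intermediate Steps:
X = -3 (X = 3 - 1*6 = 3 - 6 = -3)
U = 6 (U = -3 - 1*(-9) = -3 + 9 = 6)
1/((319 + U)²) = 1/((319 + 6)²) = 1/(325²) = 1/105625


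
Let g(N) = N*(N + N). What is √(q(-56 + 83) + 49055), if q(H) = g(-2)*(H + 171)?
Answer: √50639 ≈ 225.03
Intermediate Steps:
g(N) = 2*N² (g(N) = N*(2*N) = 2*N²)
q(H) = 1368 + 8*H (q(H) = (2*(-2)²)*(H + 171) = (2*4)*(171 + H) = 8*(171 + H) = 1368 + 8*H)
√(q(-56 + 83) + 49055) = √((1368 + 8*(-56 + 83)) + 49055) = √((1368 + 8*27) + 49055) = √((1368 + 216) + 49055) = √(1584 + 49055) = √50639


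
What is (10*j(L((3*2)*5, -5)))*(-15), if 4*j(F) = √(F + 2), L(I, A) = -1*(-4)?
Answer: -75*√6/2 ≈ -91.856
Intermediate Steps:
L(I, A) = 4
j(F) = √(2 + F)/4 (j(F) = √(F + 2)/4 = √(2 + F)/4)
(10*j(L((3*2)*5, -5)))*(-15) = (10*(√(2 + 4)/4))*(-15) = (10*(√6/4))*(-15) = (5*√6/2)*(-15) = -75*√6/2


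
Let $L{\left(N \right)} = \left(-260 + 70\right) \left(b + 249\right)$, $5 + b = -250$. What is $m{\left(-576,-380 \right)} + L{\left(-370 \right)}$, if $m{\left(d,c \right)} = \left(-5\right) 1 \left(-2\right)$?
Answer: $1150$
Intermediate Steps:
$b = -255$ ($b = -5 - 250 = -255$)
$m{\left(d,c \right)} = 10$ ($m{\left(d,c \right)} = \left(-5\right) \left(-2\right) = 10$)
$L{\left(N \right)} = 1140$ ($L{\left(N \right)} = \left(-260 + 70\right) \left(-255 + 249\right) = \left(-190\right) \left(-6\right) = 1140$)
$m{\left(-576,-380 \right)} + L{\left(-370 \right)} = 10 + 1140 = 1150$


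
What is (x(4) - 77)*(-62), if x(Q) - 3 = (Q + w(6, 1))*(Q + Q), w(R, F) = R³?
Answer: -104532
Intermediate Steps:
x(Q) = 3 + 2*Q*(216 + Q) (x(Q) = 3 + (Q + 6³)*(Q + Q) = 3 + (Q + 216)*(2*Q) = 3 + (216 + Q)*(2*Q) = 3 + 2*Q*(216 + Q))
(x(4) - 77)*(-62) = ((3 + 2*4² + 432*4) - 77)*(-62) = ((3 + 2*16 + 1728) - 77)*(-62) = ((3 + 32 + 1728) - 77)*(-62) = (1763 - 77)*(-62) = 1686*(-62) = -104532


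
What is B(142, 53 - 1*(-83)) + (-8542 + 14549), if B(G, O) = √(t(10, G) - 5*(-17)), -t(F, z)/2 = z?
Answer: 6007 + I*√199 ≈ 6007.0 + 14.107*I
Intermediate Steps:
t(F, z) = -2*z
B(G, O) = √(85 - 2*G) (B(G, O) = √(-2*G - 5*(-17)) = √(-2*G + 85) = √(85 - 2*G))
B(142, 53 - 1*(-83)) + (-8542 + 14549) = √(85 - 2*142) + (-8542 + 14549) = √(85 - 284) + 6007 = √(-199) + 6007 = I*√199 + 6007 = 6007 + I*√199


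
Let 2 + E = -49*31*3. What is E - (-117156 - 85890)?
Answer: 198487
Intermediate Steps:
E = -4559 (E = -2 - 49*31*3 = -2 - 1519*3 = -2 - 4557 = -4559)
E - (-117156 - 85890) = -4559 - (-117156 - 85890) = -4559 - 1*(-203046) = -4559 + 203046 = 198487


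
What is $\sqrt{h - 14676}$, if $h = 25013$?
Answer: $\sqrt{10337} \approx 101.67$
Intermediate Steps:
$\sqrt{h - 14676} = \sqrt{25013 - 14676} = \sqrt{10337}$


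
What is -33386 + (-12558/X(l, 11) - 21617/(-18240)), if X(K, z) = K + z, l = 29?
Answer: -614665471/18240 ≈ -33699.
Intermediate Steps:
-33386 + (-12558/X(l, 11) - 21617/(-18240)) = -33386 + (-12558/(29 + 11) - 21617/(-18240)) = -33386 + (-12558/40 - 21617*(-1/18240)) = -33386 + (-12558*1/40 + 21617/18240) = -33386 + (-6279/20 + 21617/18240) = -33386 - 5704831/18240 = -614665471/18240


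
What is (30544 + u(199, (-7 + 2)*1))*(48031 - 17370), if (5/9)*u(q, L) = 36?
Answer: 4692482084/5 ≈ 9.3850e+8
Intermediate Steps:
u(q, L) = 324/5 (u(q, L) = (9/5)*36 = 324/5)
(30544 + u(199, (-7 + 2)*1))*(48031 - 17370) = (30544 + 324/5)*(48031 - 17370) = (153044/5)*30661 = 4692482084/5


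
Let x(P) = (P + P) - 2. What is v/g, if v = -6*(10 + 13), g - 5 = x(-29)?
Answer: 138/55 ≈ 2.5091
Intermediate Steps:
x(P) = -2 + 2*P (x(P) = 2*P - 2 = -2 + 2*P)
g = -55 (g = 5 + (-2 + 2*(-29)) = 5 + (-2 - 58) = 5 - 60 = -55)
v = -138 (v = -6*23 = -138)
v/g = -138/(-55) = -138*(-1/55) = 138/55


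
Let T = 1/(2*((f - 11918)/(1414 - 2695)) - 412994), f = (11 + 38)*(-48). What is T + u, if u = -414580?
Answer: -219319774166201/529016774 ≈ -4.1458e+5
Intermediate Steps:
f = -2352 (f = 49*(-48) = -2352)
T = -1281/529016774 (T = 1/(2*((-2352 - 11918)/(1414 - 2695)) - 412994) = 1/(2*(-14270/(-1281)) - 412994) = 1/(2*(-14270*(-1/1281)) - 412994) = 1/(2*(14270/1281) - 412994) = 1/(28540/1281 - 412994) = 1/(-529016774/1281) = -1281/529016774 ≈ -2.4215e-6)
T + u = -1281/529016774 - 414580 = -219319774166201/529016774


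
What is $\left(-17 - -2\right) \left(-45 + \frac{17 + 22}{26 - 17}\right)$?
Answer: $610$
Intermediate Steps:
$\left(-17 - -2\right) \left(-45 + \frac{17 + 22}{26 - 17}\right) = \left(-17 + 2\right) \left(-45 + \frac{39}{9}\right) = - 15 \left(-45 + 39 \cdot \frac{1}{9}\right) = - 15 \left(-45 + \frac{13}{3}\right) = \left(-15\right) \left(- \frac{122}{3}\right) = 610$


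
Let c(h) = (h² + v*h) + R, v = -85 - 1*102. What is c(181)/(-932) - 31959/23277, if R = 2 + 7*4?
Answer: -433773/1807847 ≈ -0.23994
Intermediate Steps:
v = -187 (v = -85 - 102 = -187)
R = 30 (R = 2 + 28 = 30)
c(h) = 30 + h² - 187*h (c(h) = (h² - 187*h) + 30 = 30 + h² - 187*h)
c(181)/(-932) - 31959/23277 = (30 + 181² - 187*181)/(-932) - 31959/23277 = (30 + 32761 - 33847)*(-1/932) - 31959*1/23277 = -1056*(-1/932) - 10653/7759 = 264/233 - 10653/7759 = -433773/1807847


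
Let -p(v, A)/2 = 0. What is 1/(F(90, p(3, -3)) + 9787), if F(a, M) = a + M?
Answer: 1/9877 ≈ 0.00010125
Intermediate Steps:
p(v, A) = 0 (p(v, A) = -2*0 = 0)
F(a, M) = M + a
1/(F(90, p(3, -3)) + 9787) = 1/((0 + 90) + 9787) = 1/(90 + 9787) = 1/9877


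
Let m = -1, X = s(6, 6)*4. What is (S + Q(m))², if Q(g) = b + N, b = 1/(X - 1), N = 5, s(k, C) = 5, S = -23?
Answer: 116281/361 ≈ 322.11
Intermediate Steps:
X = 20 (X = 5*4 = 20)
b = 1/19 (b = 1/(20 - 1) = 1/19 ≈ 0.052632)
Q(g) = 96/19 (Q(g) = 1/19 + 5 = 96/19)
(S + Q(m))² = (-23 + 96/19)² = (-341/19)² = 116281/361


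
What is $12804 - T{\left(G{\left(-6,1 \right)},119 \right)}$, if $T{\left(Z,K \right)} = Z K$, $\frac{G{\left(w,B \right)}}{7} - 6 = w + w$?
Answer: $17802$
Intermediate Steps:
$G{\left(w,B \right)} = 42 + 14 w$ ($G{\left(w,B \right)} = 42 + 7 \left(w + w\right) = 42 + 7 \cdot 2 w = 42 + 14 w$)
$T{\left(Z,K \right)} = K Z$
$12804 - T{\left(G{\left(-6,1 \right)},119 \right)} = 12804 - 119 \left(42 + 14 \left(-6\right)\right) = 12804 - 119 \left(42 - 84\right) = 12804 - 119 \left(-42\right) = 12804 - -4998 = 12804 + 4998 = 17802$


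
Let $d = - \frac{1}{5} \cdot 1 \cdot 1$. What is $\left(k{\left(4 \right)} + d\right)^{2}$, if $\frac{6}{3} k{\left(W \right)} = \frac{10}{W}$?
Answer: $\frac{441}{400} \approx 1.1025$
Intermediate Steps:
$d = - \frac{1}{5}$ ($d = \left(-1\right) \frac{1}{5} \cdot 1 \cdot 1 = \left(- \frac{1}{5}\right) 1 \cdot 1 = \left(- \frac{1}{5}\right) 1 = - \frac{1}{5} \approx -0.2$)
$k{\left(W \right)} = \frac{5}{W}$ ($k{\left(W \right)} = \frac{10 \frac{1}{W}}{2} = \frac{5}{W}$)
$\left(k{\left(4 \right)} + d\right)^{2} = \left(\frac{5}{4} - \frac{1}{5}\right)^{2} = \left(\frac{21}{20}\right)^{2} = \frac{441}{400}$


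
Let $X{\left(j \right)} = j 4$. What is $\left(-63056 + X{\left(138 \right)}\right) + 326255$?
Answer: $263751$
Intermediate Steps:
$X{\left(j \right)} = 4 j$
$\left(-63056 + X{\left(138 \right)}\right) + 326255 = \left(-63056 + 4 \cdot 138\right) + 326255 = \left(-63056 + 552\right) + 326255 = -62504 + 326255 = 263751$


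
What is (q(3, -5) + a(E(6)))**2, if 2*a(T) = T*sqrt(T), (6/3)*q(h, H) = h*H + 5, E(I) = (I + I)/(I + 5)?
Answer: 33707/1331 - 120*sqrt(33)/121 ≈ 19.627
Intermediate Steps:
E(I) = 2*I/(5 + I) (E(I) = (2*I)/(5 + I) = 2*I/(5 + I))
q(h, H) = 5/2 + H*h/2 (q(h, H) = (h*H + 5)/2 = (H*h + 5)/2 = (5 + H*h)/2 = 5/2 + H*h/2)
a(T) = T**(3/2)/2 (a(T) = (T*sqrt(T))/2 = T**(3/2)/2)
(q(3, -5) + a(E(6)))**2 = ((5/2 + (1/2)*(-5)*3) + (2*6/(5 + 6))**(3/2)/2)**2 = ((5/2 - 15/2) + (2*6/11)**(3/2)/2)**2 = (-5 + (2*6*(1/11))**(3/2)/2)**2 = (-5 + (12/11)**(3/2)/2)**2 = (-5 + (24*sqrt(33)/121)/2)**2 = (-5 + 12*sqrt(33)/121)**2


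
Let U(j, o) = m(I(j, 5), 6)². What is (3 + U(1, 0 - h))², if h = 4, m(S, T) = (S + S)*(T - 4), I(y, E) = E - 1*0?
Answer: 162409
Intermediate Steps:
I(y, E) = E (I(y, E) = E + 0 = E)
m(S, T) = 2*S*(-4 + T) (m(S, T) = (2*S)*(-4 + T) = 2*S*(-4 + T))
U(j, o) = 400 (U(j, o) = (2*5*(-4 + 6))² = (2*5*2)² = 20² = 400)
(3 + U(1, 0 - h))² = (3 + 400)² = 403² = 162409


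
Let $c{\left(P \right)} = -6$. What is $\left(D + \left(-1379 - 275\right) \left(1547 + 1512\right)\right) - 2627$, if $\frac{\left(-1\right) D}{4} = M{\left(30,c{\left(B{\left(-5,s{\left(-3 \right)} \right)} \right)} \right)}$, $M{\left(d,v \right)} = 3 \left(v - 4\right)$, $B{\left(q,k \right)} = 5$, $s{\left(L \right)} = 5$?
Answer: $-5062093$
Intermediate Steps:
$M{\left(d,v \right)} = -12 + 3 v$ ($M{\left(d,v \right)} = 3 \left(-4 + v\right) = -12 + 3 v$)
$D = 120$ ($D = - 4 \left(-12 + 3 \left(-6\right)\right) = - 4 \left(-12 - 18\right) = \left(-4\right) \left(-30\right) = 120$)
$\left(D + \left(-1379 - 275\right) \left(1547 + 1512\right)\right) - 2627 = \left(120 + \left(-1379 - 275\right) \left(1547 + 1512\right)\right) - 2627 = \left(120 - 5059586\right) - 2627 = -5059466 - 2627 = -5062093$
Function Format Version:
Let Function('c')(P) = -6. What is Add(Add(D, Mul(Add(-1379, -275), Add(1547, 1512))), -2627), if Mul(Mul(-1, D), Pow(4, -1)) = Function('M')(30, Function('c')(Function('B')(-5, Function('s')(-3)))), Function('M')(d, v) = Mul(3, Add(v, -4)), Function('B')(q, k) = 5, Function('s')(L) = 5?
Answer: -5062093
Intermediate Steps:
Function('M')(d, v) = Add(-12, Mul(3, v)) (Function('M')(d, v) = Mul(3, Add(-4, v)) = Add(-12, Mul(3, v)))
D = 120 (D = Mul(-4, Add(-12, Mul(3, -6))) = Mul(-4, Add(-12, -18)) = Mul(-4, -30) = 120)
Add(Add(D, Mul(Add(-1379, -275), Add(1547, 1512))), -2627) = Add(Add(120, Mul(Add(-1379, -275), Add(1547, 1512))), -2627) = Add(Add(120, Mul(-1654, 3059)), -2627) = Add(Add(120, -5059586), -2627) = Add(-5059466, -2627) = -5062093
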